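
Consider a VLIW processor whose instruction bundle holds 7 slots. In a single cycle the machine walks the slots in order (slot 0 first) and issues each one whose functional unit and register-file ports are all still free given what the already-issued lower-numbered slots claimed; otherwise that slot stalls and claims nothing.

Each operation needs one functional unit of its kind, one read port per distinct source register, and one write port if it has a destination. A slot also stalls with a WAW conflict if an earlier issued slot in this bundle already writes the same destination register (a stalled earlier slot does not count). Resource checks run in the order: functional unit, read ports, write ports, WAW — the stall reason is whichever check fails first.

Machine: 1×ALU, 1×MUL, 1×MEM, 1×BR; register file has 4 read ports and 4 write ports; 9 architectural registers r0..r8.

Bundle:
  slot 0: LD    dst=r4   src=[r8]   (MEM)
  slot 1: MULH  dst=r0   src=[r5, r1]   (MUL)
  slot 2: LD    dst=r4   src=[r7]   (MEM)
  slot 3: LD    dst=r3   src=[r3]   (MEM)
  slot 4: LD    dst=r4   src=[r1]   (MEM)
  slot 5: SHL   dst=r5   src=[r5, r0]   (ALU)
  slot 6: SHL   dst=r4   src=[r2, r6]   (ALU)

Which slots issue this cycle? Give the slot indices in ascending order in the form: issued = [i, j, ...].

issued = [0, 1]

[0] MEM needs rd=1 wr=1: ok; after: ALU=1 MUL=1 MEM=0 BR=1, R=3, W=3
[1] MUL needs rd=2 wr=1: ok; after: ALU=1 MUL=0 MEM=0 BR=1, R=1, W=2
[2] MEM needs rd=1 wr=1: FU; after: ALU=1 MUL=0 MEM=0 BR=1, R=1, W=2
[3] MEM needs rd=1 wr=1: FU; after: ALU=1 MUL=0 MEM=0 BR=1, R=1, W=2
[4] MEM needs rd=1 wr=1: FU; after: ALU=1 MUL=0 MEM=0 BR=1, R=1, W=2
[5] ALU needs rd=2 wr=1: RD_PORT; after: ALU=1 MUL=0 MEM=0 BR=1, R=1, W=2
[6] ALU needs rd=2 wr=1: RD_PORT; after: ALU=1 MUL=0 MEM=0 BR=1, R=1, W=2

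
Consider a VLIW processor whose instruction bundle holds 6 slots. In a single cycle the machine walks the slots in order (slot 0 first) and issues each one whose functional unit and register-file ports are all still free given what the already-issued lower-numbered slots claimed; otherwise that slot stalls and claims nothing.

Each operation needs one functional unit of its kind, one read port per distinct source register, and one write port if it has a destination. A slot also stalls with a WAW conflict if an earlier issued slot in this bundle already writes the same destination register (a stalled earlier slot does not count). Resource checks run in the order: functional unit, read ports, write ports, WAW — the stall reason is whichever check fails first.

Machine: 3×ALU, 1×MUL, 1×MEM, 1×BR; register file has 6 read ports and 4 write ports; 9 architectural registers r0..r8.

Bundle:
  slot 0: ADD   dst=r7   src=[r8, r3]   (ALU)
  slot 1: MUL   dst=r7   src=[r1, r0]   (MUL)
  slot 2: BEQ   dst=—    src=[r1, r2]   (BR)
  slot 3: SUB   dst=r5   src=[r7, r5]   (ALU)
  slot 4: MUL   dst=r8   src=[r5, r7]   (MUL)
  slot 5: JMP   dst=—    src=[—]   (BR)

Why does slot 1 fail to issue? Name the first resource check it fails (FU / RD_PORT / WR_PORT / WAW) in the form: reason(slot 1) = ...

(0) want 1×ALU +2rd +1wr — yes → AL2|MU1|ME1|BR1|rd4|wr3
(1) want 1×MUL +2rd +1wr — WAW → AL2|MU1|ME1|BR1|rd4|wr3
(2) want 1×BR +2rd +0wr — yes → AL2|MU1|ME1|BR0|rd2|wr3
(3) want 1×ALU +2rd +1wr — yes → AL1|MU1|ME1|BR0|rd0|wr2
(4) want 1×MUL +2rd +1wr — RD_PORT → AL1|MU1|ME1|BR0|rd0|wr2
(5) want 1×BR +0rd +0wr — FU → AL1|MU1|ME1|BR0|rd0|wr2

reason(slot 1) = WAW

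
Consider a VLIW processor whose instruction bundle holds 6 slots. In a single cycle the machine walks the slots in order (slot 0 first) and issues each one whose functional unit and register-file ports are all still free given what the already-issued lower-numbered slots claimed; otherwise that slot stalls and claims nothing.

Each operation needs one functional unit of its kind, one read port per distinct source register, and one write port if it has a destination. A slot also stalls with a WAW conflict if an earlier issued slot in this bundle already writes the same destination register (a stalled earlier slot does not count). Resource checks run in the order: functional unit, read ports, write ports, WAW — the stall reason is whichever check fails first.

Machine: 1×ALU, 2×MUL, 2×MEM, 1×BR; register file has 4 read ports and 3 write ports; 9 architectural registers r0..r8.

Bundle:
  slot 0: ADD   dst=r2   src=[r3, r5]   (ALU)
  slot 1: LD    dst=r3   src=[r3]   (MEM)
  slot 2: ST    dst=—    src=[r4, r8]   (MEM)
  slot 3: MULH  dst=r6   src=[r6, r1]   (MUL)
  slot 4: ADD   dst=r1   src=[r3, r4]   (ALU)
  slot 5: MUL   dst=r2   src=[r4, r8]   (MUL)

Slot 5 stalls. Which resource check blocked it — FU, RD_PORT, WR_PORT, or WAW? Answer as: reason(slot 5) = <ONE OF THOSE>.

reason(slot 5) = RD_PORT

slot 0 (ALU): ISSUE — free A0,Mu2,Ld2,B1 rp2 wp2
slot 1 (MEM): ISSUE — free A0,Mu2,Ld1,B1 rp1 wp1
slot 2 (MEM): stall RD_PORT — free A0,Mu2,Ld1,B1 rp1 wp1
slot 3 (MUL): stall RD_PORT — free A0,Mu2,Ld1,B1 rp1 wp1
slot 4 (ALU): stall FU — free A0,Mu2,Ld1,B1 rp1 wp1
slot 5 (MUL): stall RD_PORT — free A0,Mu2,Ld1,B1 rp1 wp1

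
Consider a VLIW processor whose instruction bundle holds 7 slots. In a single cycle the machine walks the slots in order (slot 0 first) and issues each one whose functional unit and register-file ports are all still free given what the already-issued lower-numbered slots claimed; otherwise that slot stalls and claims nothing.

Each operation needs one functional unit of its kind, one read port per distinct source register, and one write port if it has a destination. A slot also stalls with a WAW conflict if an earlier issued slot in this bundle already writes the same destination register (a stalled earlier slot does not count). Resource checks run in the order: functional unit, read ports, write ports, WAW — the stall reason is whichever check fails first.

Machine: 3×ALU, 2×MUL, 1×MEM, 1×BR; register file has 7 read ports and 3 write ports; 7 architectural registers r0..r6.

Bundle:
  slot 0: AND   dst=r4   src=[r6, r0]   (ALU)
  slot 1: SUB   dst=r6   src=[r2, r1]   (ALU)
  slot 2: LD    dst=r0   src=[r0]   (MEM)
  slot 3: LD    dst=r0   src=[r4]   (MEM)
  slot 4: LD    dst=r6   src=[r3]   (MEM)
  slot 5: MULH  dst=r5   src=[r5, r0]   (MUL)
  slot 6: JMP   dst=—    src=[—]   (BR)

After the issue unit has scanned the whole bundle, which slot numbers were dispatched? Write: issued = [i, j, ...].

  0. ALU→r4 ⇒ go  {2A/2Mu/1Ld/1B | 5r 2w}
  1. ALU→r6 ⇒ go  {1A/2Mu/1Ld/1B | 3r 1w}
  2. MEM→r0 ⇒ go  {1A/2Mu/0Ld/1B | 2r 0w}
  3. MEM→r0 ⇒ no(FU)  {1A/2Mu/0Ld/1B | 2r 0w}
  4. MEM→r6 ⇒ no(FU)  {1A/2Mu/0Ld/1B | 2r 0w}
  5. MUL→r5 ⇒ no(WR_PORT)  {1A/2Mu/0Ld/1B | 2r 0w}
  6. BR ⇒ go  {1A/2Mu/0Ld/0B | 2r 0w}

issued = [0, 1, 2, 6]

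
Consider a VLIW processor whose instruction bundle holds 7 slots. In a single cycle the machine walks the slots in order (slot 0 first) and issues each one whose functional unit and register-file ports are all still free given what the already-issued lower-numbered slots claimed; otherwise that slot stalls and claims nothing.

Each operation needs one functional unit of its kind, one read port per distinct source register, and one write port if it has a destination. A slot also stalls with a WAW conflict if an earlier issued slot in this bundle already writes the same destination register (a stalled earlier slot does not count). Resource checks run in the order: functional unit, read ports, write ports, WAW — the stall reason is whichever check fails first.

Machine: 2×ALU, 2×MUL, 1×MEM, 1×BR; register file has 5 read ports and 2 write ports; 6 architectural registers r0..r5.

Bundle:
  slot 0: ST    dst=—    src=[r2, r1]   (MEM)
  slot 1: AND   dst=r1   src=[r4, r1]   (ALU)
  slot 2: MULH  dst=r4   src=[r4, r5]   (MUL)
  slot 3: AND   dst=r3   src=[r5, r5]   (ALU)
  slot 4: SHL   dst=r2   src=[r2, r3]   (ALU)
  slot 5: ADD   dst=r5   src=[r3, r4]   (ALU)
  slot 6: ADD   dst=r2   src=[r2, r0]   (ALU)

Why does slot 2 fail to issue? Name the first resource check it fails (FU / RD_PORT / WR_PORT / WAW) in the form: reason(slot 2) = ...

reason(slot 2) = RD_PORT

  0. MEM ⇒ go  {2A/2Mu/0Ld/1B | 3r 2w}
  1. ALU→r1 ⇒ go  {1A/2Mu/0Ld/1B | 1r 1w}
  2. MUL→r4 ⇒ no(RD_PORT)  {1A/2Mu/0Ld/1B | 1r 1w}
  3. ALU→r3 ⇒ go  {0A/2Mu/0Ld/1B | 0r 0w}
  4. ALU→r2 ⇒ no(FU)  {0A/2Mu/0Ld/1B | 0r 0w}
  5. ALU→r5 ⇒ no(FU)  {0A/2Mu/0Ld/1B | 0r 0w}
  6. ALU→r2 ⇒ no(FU)  {0A/2Mu/0Ld/1B | 0r 0w}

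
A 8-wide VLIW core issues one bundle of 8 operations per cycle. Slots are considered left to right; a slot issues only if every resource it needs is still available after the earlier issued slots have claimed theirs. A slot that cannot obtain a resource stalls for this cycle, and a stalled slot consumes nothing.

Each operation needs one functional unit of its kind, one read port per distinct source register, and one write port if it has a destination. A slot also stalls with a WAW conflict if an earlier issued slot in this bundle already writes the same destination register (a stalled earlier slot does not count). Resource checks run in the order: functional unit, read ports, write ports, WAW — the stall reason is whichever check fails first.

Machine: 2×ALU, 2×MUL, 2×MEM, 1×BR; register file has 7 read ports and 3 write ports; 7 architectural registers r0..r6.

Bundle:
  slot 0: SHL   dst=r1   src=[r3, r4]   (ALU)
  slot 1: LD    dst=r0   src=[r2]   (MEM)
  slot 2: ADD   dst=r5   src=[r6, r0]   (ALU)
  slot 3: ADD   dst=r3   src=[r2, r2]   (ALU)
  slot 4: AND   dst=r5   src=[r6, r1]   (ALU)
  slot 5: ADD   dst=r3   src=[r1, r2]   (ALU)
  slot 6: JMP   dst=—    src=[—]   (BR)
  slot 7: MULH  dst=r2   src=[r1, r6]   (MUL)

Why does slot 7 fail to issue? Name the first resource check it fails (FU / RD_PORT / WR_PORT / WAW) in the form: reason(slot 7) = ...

(0) want 1×ALU +2rd +1wr — yes → AL1|MU2|ME2|BR1|rd5|wr2
(1) want 1×MEM +1rd +1wr — yes → AL1|MU2|ME1|BR1|rd4|wr1
(2) want 1×ALU +2rd +1wr — yes → AL0|MU2|ME1|BR1|rd2|wr0
(3) want 1×ALU +1rd +1wr — FU → AL0|MU2|ME1|BR1|rd2|wr0
(4) want 1×ALU +2rd +1wr — FU → AL0|MU2|ME1|BR1|rd2|wr0
(5) want 1×ALU +2rd +1wr — FU → AL0|MU2|ME1|BR1|rd2|wr0
(6) want 1×BR +0rd +0wr — yes → AL0|MU2|ME1|BR0|rd2|wr0
(7) want 1×MUL +2rd +1wr — WR_PORT → AL0|MU2|ME1|BR0|rd2|wr0

reason(slot 7) = WR_PORT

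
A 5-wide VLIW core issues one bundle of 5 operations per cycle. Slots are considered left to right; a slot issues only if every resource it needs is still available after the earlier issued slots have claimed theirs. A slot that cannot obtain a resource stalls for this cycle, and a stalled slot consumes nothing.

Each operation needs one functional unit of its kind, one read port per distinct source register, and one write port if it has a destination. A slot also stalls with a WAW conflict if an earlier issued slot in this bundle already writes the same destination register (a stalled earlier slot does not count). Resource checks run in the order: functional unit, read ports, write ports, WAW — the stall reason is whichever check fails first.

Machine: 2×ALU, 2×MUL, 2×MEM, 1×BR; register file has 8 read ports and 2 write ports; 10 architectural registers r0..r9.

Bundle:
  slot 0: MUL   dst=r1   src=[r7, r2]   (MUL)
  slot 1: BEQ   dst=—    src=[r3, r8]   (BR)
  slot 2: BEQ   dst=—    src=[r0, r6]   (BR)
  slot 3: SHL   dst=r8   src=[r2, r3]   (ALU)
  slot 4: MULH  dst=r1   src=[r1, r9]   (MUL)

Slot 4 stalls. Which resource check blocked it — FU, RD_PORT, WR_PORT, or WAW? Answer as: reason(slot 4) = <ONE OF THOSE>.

reason(slot 4) = WR_PORT

[0] MUL needs rd=2 wr=1: ok; after: ALU=2 MUL=1 MEM=2 BR=1, R=6, W=1
[1] BR needs rd=2 wr=0: ok; after: ALU=2 MUL=1 MEM=2 BR=0, R=4, W=1
[2] BR needs rd=2 wr=0: FU; after: ALU=2 MUL=1 MEM=2 BR=0, R=4, W=1
[3] ALU needs rd=2 wr=1: ok; after: ALU=1 MUL=1 MEM=2 BR=0, R=2, W=0
[4] MUL needs rd=2 wr=1: WR_PORT; after: ALU=1 MUL=1 MEM=2 BR=0, R=2, W=0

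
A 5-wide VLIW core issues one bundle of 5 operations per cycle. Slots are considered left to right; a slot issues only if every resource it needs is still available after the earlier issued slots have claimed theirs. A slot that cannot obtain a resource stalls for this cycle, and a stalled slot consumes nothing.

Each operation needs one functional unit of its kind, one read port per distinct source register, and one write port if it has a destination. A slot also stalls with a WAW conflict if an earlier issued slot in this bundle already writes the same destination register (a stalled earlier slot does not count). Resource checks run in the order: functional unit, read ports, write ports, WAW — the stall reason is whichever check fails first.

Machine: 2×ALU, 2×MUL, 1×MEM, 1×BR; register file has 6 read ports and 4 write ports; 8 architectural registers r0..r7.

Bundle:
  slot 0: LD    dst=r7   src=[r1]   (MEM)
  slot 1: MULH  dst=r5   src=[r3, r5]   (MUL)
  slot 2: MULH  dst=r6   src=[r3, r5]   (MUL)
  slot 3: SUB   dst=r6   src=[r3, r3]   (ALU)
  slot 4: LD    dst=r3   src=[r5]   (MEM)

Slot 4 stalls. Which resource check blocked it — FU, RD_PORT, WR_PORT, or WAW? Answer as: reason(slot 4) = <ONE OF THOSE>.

reason(slot 4) = FU

slot 0 (MEM): ISSUE — free A2,Mu2,Ld0,B1 rp5 wp3
slot 1 (MUL): ISSUE — free A2,Mu1,Ld0,B1 rp3 wp2
slot 2 (MUL): ISSUE — free A2,Mu0,Ld0,B1 rp1 wp1
slot 3 (ALU): stall WAW — free A2,Mu0,Ld0,B1 rp1 wp1
slot 4 (MEM): stall FU — free A2,Mu0,Ld0,B1 rp1 wp1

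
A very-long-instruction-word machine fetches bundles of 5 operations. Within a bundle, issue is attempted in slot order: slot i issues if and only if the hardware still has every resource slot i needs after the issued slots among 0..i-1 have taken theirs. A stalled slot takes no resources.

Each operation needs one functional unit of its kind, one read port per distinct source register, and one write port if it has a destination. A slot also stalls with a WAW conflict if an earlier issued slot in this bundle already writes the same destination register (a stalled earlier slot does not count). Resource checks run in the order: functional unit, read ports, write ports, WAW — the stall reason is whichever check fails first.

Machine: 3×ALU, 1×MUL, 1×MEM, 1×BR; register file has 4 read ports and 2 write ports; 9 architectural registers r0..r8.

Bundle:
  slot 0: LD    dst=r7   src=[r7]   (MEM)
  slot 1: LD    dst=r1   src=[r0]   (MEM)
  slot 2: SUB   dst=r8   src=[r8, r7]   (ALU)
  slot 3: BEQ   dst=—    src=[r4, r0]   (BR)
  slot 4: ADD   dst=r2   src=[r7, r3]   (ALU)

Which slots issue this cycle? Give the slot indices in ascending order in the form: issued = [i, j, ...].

(0) want 1×MEM +1rd +1wr — yes → AL3|MU1|ME0|BR1|rd3|wr1
(1) want 1×MEM +1rd +1wr — FU → AL3|MU1|ME0|BR1|rd3|wr1
(2) want 1×ALU +2rd +1wr — yes → AL2|MU1|ME0|BR1|rd1|wr0
(3) want 1×BR +2rd +0wr — RD_PORT → AL2|MU1|ME0|BR1|rd1|wr0
(4) want 1×ALU +2rd +1wr — RD_PORT → AL2|MU1|ME0|BR1|rd1|wr0

issued = [0, 2]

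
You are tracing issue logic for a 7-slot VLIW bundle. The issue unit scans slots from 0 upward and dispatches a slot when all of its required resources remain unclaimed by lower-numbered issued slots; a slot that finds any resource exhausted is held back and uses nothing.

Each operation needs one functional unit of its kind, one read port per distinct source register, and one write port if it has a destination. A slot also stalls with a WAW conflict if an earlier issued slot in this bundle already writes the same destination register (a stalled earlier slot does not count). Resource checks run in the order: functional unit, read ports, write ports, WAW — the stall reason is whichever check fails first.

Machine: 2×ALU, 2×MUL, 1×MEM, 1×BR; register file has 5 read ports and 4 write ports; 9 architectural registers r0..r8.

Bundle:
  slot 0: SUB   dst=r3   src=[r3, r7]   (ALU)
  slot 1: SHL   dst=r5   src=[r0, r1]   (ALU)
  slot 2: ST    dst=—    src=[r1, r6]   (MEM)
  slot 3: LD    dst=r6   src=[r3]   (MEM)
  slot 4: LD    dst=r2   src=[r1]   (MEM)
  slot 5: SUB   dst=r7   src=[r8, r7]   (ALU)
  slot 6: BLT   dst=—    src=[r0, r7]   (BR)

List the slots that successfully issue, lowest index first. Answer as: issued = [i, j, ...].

issued = [0, 1, 3]

#0 ALU src=r3,r7 dispatched  <A:1 Mu:2 Ld:1 B:1 rd:3 wr:3>
#1 ALU src=r0,r1 dispatched  <A:0 Mu:2 Ld:1 B:1 rd:1 wr:2>
#2 MEM src=r1,r6 held:RD_PORT  <A:0 Mu:2 Ld:1 B:1 rd:1 wr:2>
#3 MEM src=r3 dispatched  <A:0 Mu:2 Ld:0 B:1 rd:0 wr:1>
#4 MEM src=r1 held:FU  <A:0 Mu:2 Ld:0 B:1 rd:0 wr:1>
#5 ALU src=r8,r7 held:FU  <A:0 Mu:2 Ld:0 B:1 rd:0 wr:1>
#6 BR src=r0,r7 held:RD_PORT  <A:0 Mu:2 Ld:0 B:1 rd:0 wr:1>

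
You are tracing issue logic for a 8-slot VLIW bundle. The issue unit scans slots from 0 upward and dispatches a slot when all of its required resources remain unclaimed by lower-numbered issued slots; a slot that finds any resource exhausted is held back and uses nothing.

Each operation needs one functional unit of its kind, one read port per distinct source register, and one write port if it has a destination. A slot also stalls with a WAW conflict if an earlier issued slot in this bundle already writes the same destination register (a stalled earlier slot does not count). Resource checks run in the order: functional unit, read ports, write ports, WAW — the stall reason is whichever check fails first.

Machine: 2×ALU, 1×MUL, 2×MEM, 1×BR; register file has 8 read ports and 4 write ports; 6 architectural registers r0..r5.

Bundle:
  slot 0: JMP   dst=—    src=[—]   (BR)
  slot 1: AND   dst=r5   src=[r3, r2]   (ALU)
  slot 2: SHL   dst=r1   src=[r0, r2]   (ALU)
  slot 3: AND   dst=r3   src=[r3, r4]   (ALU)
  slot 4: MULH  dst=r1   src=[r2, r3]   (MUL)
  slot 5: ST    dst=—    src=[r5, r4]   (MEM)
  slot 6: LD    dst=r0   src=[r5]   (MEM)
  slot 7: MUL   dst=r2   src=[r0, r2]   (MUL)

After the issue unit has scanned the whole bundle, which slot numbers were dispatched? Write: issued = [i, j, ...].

issued = [0, 1, 2, 5, 6]

(0) want 1×BR +0rd +0wr — yes → AL2|MU1|ME2|BR0|rd8|wr4
(1) want 1×ALU +2rd +1wr — yes → AL1|MU1|ME2|BR0|rd6|wr3
(2) want 1×ALU +2rd +1wr — yes → AL0|MU1|ME2|BR0|rd4|wr2
(3) want 1×ALU +2rd +1wr — FU → AL0|MU1|ME2|BR0|rd4|wr2
(4) want 1×MUL +2rd +1wr — WAW → AL0|MU1|ME2|BR0|rd4|wr2
(5) want 1×MEM +2rd +0wr — yes → AL0|MU1|ME1|BR0|rd2|wr2
(6) want 1×MEM +1rd +1wr — yes → AL0|MU1|ME0|BR0|rd1|wr1
(7) want 1×MUL +2rd +1wr — RD_PORT → AL0|MU1|ME0|BR0|rd1|wr1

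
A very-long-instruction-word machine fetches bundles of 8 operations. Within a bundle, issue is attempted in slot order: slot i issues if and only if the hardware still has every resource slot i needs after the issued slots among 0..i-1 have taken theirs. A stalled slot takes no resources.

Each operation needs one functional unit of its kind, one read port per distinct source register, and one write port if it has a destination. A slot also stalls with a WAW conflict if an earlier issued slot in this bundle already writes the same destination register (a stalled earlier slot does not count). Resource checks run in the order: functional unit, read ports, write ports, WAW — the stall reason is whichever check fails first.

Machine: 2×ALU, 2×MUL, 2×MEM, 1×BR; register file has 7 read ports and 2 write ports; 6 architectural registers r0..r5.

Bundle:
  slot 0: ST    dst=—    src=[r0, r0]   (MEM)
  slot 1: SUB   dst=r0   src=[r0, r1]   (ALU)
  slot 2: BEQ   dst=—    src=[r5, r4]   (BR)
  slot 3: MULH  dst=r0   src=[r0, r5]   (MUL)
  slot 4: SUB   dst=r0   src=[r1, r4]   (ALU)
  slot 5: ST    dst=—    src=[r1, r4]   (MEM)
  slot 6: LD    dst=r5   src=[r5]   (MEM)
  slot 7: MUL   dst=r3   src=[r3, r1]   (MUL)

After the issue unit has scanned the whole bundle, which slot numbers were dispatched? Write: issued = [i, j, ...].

[0] MEM needs rd=1 wr=0: ok; after: ALU=2 MUL=2 MEM=1 BR=1, R=6, W=2
[1] ALU needs rd=2 wr=1: ok; after: ALU=1 MUL=2 MEM=1 BR=1, R=4, W=1
[2] BR needs rd=2 wr=0: ok; after: ALU=1 MUL=2 MEM=1 BR=0, R=2, W=1
[3] MUL needs rd=2 wr=1: WAW; after: ALU=1 MUL=2 MEM=1 BR=0, R=2, W=1
[4] ALU needs rd=2 wr=1: WAW; after: ALU=1 MUL=2 MEM=1 BR=0, R=2, W=1
[5] MEM needs rd=2 wr=0: ok; after: ALU=1 MUL=2 MEM=0 BR=0, R=0, W=1
[6] MEM needs rd=1 wr=1: FU; after: ALU=1 MUL=2 MEM=0 BR=0, R=0, W=1
[7] MUL needs rd=2 wr=1: RD_PORT; after: ALU=1 MUL=2 MEM=0 BR=0, R=0, W=1

issued = [0, 1, 2, 5]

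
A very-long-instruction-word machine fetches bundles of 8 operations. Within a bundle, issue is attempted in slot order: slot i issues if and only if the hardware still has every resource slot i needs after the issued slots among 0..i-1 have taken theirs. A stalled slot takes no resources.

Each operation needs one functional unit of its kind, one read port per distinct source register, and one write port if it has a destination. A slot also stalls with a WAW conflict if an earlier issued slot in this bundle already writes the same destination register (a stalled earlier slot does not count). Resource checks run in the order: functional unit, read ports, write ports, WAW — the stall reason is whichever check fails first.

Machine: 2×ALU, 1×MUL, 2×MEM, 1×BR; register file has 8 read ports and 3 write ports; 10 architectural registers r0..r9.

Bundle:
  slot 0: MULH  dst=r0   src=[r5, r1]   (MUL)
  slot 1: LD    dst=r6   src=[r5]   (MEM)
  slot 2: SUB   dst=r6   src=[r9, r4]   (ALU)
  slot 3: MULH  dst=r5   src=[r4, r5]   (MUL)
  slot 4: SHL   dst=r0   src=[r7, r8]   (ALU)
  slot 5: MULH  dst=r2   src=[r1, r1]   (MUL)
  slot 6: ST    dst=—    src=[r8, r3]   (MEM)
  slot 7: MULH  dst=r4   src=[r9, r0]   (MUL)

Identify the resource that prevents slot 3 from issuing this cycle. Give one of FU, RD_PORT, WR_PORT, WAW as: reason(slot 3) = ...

  0. MUL→r0 ⇒ go  {2A/0Mu/2Ld/1B | 6r 2w}
  1. MEM→r6 ⇒ go  {2A/0Mu/1Ld/1B | 5r 1w}
  2. ALU→r6 ⇒ no(WAW)  {2A/0Mu/1Ld/1B | 5r 1w}
  3. MUL→r5 ⇒ no(FU)  {2A/0Mu/1Ld/1B | 5r 1w}
  4. ALU→r0 ⇒ no(WAW)  {2A/0Mu/1Ld/1B | 5r 1w}
  5. MUL→r2 ⇒ no(FU)  {2A/0Mu/1Ld/1B | 5r 1w}
  6. MEM ⇒ go  {2A/0Mu/0Ld/1B | 3r 1w}
  7. MUL→r4 ⇒ no(FU)  {2A/0Mu/0Ld/1B | 3r 1w}

reason(slot 3) = FU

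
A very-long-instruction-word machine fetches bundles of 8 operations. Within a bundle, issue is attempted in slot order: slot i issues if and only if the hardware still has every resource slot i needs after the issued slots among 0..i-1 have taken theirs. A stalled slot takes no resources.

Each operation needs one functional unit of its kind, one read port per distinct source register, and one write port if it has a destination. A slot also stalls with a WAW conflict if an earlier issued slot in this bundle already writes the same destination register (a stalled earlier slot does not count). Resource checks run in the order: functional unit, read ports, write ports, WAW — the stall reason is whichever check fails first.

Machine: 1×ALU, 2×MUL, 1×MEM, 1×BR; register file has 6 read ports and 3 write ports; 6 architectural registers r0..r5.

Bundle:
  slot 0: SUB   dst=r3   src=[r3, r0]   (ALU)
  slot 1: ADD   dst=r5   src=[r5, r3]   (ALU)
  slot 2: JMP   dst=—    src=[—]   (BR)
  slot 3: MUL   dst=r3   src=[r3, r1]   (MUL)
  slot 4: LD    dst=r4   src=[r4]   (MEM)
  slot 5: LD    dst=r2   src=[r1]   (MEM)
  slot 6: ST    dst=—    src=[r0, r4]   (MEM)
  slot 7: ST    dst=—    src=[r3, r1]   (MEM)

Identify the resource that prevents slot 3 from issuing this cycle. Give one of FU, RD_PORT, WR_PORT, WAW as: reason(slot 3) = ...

reason(slot 3) = WAW

  0. ALU→r3 ⇒ go  {0A/2Mu/1Ld/1B | 4r 2w}
  1. ALU→r5 ⇒ no(FU)  {0A/2Mu/1Ld/1B | 4r 2w}
  2. BR ⇒ go  {0A/2Mu/1Ld/0B | 4r 2w}
  3. MUL→r3 ⇒ no(WAW)  {0A/2Mu/1Ld/0B | 4r 2w}
  4. MEM→r4 ⇒ go  {0A/2Mu/0Ld/0B | 3r 1w}
  5. MEM→r2 ⇒ no(FU)  {0A/2Mu/0Ld/0B | 3r 1w}
  6. MEM ⇒ no(FU)  {0A/2Mu/0Ld/0B | 3r 1w}
  7. MEM ⇒ no(FU)  {0A/2Mu/0Ld/0B | 3r 1w}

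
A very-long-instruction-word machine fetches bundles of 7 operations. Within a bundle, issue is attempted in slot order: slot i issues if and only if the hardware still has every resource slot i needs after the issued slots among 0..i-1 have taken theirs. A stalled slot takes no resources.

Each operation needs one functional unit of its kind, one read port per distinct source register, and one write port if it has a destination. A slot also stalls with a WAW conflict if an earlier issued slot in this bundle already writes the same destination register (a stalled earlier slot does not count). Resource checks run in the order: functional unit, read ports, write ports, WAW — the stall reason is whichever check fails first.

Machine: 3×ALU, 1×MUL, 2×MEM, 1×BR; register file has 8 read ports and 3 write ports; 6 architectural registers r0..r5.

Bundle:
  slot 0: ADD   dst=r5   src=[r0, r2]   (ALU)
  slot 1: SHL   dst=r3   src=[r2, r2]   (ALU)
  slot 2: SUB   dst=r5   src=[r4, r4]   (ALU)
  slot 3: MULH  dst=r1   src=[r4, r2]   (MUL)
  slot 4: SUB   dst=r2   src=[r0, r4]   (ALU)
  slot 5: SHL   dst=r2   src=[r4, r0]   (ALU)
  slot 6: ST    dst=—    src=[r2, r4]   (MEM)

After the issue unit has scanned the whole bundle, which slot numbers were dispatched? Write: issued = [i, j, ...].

(0) want 1×ALU +2rd +1wr — yes → AL2|MU1|ME2|BR1|rd6|wr2
(1) want 1×ALU +1rd +1wr — yes → AL1|MU1|ME2|BR1|rd5|wr1
(2) want 1×ALU +1rd +1wr — WAW → AL1|MU1|ME2|BR1|rd5|wr1
(3) want 1×MUL +2rd +1wr — yes → AL1|MU0|ME2|BR1|rd3|wr0
(4) want 1×ALU +2rd +1wr — WR_PORT → AL1|MU0|ME2|BR1|rd3|wr0
(5) want 1×ALU +2rd +1wr — WR_PORT → AL1|MU0|ME2|BR1|rd3|wr0
(6) want 1×MEM +2rd +0wr — yes → AL1|MU0|ME1|BR1|rd1|wr0

issued = [0, 1, 3, 6]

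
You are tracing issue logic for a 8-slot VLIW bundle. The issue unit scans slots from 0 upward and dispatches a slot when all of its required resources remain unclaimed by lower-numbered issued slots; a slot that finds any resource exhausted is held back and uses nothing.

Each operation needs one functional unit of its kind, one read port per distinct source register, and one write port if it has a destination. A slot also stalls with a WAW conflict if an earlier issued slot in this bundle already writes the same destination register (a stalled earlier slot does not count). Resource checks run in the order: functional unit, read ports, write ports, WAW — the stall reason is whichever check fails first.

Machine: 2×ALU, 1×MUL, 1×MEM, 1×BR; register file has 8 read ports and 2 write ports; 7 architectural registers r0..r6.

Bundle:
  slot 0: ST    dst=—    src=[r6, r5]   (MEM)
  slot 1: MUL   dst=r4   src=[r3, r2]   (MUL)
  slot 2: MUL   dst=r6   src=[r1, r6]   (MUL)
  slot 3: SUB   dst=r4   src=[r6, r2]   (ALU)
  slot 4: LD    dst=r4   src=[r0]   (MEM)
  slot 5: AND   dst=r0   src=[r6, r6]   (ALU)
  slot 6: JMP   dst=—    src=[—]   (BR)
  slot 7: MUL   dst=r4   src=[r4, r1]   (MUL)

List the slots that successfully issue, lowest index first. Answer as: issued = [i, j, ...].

[0] MEM needs rd=2 wr=0: ok; after: ALU=2 MUL=1 MEM=0 BR=1, R=6, W=2
[1] MUL needs rd=2 wr=1: ok; after: ALU=2 MUL=0 MEM=0 BR=1, R=4, W=1
[2] MUL needs rd=2 wr=1: FU; after: ALU=2 MUL=0 MEM=0 BR=1, R=4, W=1
[3] ALU needs rd=2 wr=1: WAW; after: ALU=2 MUL=0 MEM=0 BR=1, R=4, W=1
[4] MEM needs rd=1 wr=1: FU; after: ALU=2 MUL=0 MEM=0 BR=1, R=4, W=1
[5] ALU needs rd=1 wr=1: ok; after: ALU=1 MUL=0 MEM=0 BR=1, R=3, W=0
[6] BR needs rd=0 wr=0: ok; after: ALU=1 MUL=0 MEM=0 BR=0, R=3, W=0
[7] MUL needs rd=2 wr=1: FU; after: ALU=1 MUL=0 MEM=0 BR=0, R=3, W=0

issued = [0, 1, 5, 6]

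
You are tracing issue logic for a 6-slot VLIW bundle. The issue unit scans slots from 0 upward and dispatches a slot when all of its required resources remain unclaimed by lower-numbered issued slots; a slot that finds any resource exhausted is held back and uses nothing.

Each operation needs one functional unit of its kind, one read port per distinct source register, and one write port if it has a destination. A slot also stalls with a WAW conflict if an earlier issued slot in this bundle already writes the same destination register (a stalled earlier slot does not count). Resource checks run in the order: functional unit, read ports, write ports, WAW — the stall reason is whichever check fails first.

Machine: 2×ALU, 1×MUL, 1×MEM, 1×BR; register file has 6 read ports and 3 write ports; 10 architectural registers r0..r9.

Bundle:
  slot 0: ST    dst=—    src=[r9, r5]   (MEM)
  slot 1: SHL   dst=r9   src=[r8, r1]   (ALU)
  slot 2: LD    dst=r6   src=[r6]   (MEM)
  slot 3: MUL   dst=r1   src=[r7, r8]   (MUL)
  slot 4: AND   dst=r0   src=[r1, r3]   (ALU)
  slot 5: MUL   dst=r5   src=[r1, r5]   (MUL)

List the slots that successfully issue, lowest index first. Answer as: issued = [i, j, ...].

issued = [0, 1, 3]

[0] MEM needs rd=2 wr=0: ok; after: ALU=2 MUL=1 MEM=0 BR=1, R=4, W=3
[1] ALU needs rd=2 wr=1: ok; after: ALU=1 MUL=1 MEM=0 BR=1, R=2, W=2
[2] MEM needs rd=1 wr=1: FU; after: ALU=1 MUL=1 MEM=0 BR=1, R=2, W=2
[3] MUL needs rd=2 wr=1: ok; after: ALU=1 MUL=0 MEM=0 BR=1, R=0, W=1
[4] ALU needs rd=2 wr=1: RD_PORT; after: ALU=1 MUL=0 MEM=0 BR=1, R=0, W=1
[5] MUL needs rd=2 wr=1: FU; after: ALU=1 MUL=0 MEM=0 BR=1, R=0, W=1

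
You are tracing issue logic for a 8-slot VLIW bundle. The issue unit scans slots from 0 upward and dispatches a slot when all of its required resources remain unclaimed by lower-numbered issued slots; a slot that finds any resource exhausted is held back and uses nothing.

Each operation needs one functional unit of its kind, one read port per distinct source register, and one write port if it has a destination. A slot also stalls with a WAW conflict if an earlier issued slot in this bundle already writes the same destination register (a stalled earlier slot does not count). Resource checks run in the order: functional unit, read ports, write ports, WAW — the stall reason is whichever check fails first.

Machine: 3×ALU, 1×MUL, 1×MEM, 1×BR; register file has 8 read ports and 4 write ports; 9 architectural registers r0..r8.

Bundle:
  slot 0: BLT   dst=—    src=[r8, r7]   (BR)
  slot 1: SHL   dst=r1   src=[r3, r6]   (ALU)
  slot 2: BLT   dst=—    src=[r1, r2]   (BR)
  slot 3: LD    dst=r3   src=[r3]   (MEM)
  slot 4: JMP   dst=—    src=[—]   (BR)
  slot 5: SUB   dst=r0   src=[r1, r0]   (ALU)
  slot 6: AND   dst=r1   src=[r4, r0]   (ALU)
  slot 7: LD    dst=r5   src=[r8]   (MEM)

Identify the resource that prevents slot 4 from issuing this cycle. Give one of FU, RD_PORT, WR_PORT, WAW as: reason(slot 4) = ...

slot 0 (BR): ISSUE — free A3,Mu1,Ld1,B0 rp6 wp4
slot 1 (ALU): ISSUE — free A2,Mu1,Ld1,B0 rp4 wp3
slot 2 (BR): stall FU — free A2,Mu1,Ld1,B0 rp4 wp3
slot 3 (MEM): ISSUE — free A2,Mu1,Ld0,B0 rp3 wp2
slot 4 (BR): stall FU — free A2,Mu1,Ld0,B0 rp3 wp2
slot 5 (ALU): ISSUE — free A1,Mu1,Ld0,B0 rp1 wp1
slot 6 (ALU): stall RD_PORT — free A1,Mu1,Ld0,B0 rp1 wp1
slot 7 (MEM): stall FU — free A1,Mu1,Ld0,B0 rp1 wp1

reason(slot 4) = FU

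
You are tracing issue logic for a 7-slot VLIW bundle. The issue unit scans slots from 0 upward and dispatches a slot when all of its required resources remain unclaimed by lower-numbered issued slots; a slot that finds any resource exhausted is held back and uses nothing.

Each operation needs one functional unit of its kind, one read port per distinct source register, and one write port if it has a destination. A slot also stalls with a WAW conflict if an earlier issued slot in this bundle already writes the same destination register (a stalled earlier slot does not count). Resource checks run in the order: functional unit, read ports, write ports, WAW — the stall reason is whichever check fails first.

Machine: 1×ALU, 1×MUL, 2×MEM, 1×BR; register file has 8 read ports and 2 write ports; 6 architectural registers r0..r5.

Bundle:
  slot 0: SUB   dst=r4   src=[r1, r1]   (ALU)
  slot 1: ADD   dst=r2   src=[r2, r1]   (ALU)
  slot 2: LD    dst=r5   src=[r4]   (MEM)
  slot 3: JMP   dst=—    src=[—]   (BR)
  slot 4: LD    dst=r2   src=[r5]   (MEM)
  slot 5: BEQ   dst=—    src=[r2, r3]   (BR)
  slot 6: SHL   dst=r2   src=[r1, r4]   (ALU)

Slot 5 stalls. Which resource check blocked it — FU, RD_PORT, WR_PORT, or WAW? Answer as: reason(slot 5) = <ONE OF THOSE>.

reason(slot 5) = FU

#0 ALU src=r1,r1 dispatched  <A:0 Mu:1 Ld:2 B:1 rd:7 wr:1>
#1 ALU src=r2,r1 held:FU  <A:0 Mu:1 Ld:2 B:1 rd:7 wr:1>
#2 MEM src=r4 dispatched  <A:0 Mu:1 Ld:1 B:1 rd:6 wr:0>
#3 BR src=- dispatched  <A:0 Mu:1 Ld:1 B:0 rd:6 wr:0>
#4 MEM src=r5 held:WR_PORT  <A:0 Mu:1 Ld:1 B:0 rd:6 wr:0>
#5 BR src=r2,r3 held:FU  <A:0 Mu:1 Ld:1 B:0 rd:6 wr:0>
#6 ALU src=r1,r4 held:FU  <A:0 Mu:1 Ld:1 B:0 rd:6 wr:0>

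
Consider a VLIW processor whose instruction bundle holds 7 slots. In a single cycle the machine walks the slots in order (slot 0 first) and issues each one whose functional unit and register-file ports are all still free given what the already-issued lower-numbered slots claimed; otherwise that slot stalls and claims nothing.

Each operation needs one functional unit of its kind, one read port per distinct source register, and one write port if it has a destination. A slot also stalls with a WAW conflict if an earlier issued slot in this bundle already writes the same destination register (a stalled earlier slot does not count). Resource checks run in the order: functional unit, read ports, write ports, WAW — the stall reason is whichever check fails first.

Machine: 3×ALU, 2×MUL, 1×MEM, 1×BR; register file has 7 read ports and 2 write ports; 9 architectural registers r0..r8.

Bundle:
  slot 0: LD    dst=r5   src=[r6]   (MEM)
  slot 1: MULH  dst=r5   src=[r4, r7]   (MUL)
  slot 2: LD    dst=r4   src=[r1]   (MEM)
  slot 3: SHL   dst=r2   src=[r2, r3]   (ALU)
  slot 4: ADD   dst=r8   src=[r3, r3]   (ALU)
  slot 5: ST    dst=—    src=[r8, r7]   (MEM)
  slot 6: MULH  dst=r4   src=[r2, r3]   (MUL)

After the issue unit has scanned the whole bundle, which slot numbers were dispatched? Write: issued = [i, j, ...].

slot 0 (MEM): ISSUE — free A3,Mu2,Ld0,B1 rp6 wp1
slot 1 (MUL): stall WAW — free A3,Mu2,Ld0,B1 rp6 wp1
slot 2 (MEM): stall FU — free A3,Mu2,Ld0,B1 rp6 wp1
slot 3 (ALU): ISSUE — free A2,Mu2,Ld0,B1 rp4 wp0
slot 4 (ALU): stall WR_PORT — free A2,Mu2,Ld0,B1 rp4 wp0
slot 5 (MEM): stall FU — free A2,Mu2,Ld0,B1 rp4 wp0
slot 6 (MUL): stall WR_PORT — free A2,Mu2,Ld0,B1 rp4 wp0

issued = [0, 3]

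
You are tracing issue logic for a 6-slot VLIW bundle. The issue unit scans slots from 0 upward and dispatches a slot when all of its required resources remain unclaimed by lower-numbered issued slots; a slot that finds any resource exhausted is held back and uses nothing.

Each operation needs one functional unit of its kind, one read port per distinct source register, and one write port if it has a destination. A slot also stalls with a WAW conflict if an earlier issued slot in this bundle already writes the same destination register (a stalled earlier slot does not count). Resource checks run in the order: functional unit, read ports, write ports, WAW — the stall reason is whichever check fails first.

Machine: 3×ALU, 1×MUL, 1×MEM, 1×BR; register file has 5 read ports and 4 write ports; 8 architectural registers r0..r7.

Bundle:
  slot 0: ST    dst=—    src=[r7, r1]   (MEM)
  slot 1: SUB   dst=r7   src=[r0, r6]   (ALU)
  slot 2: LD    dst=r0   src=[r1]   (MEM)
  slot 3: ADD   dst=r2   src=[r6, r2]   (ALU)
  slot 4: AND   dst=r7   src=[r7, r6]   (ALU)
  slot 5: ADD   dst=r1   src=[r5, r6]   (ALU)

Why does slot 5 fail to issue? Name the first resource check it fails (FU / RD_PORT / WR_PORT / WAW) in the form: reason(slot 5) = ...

[0] MEM needs rd=2 wr=0: ok; after: ALU=3 MUL=1 MEM=0 BR=1, R=3, W=4
[1] ALU needs rd=2 wr=1: ok; after: ALU=2 MUL=1 MEM=0 BR=1, R=1, W=3
[2] MEM needs rd=1 wr=1: FU; after: ALU=2 MUL=1 MEM=0 BR=1, R=1, W=3
[3] ALU needs rd=2 wr=1: RD_PORT; after: ALU=2 MUL=1 MEM=0 BR=1, R=1, W=3
[4] ALU needs rd=2 wr=1: RD_PORT; after: ALU=2 MUL=1 MEM=0 BR=1, R=1, W=3
[5] ALU needs rd=2 wr=1: RD_PORT; after: ALU=2 MUL=1 MEM=0 BR=1, R=1, W=3

reason(slot 5) = RD_PORT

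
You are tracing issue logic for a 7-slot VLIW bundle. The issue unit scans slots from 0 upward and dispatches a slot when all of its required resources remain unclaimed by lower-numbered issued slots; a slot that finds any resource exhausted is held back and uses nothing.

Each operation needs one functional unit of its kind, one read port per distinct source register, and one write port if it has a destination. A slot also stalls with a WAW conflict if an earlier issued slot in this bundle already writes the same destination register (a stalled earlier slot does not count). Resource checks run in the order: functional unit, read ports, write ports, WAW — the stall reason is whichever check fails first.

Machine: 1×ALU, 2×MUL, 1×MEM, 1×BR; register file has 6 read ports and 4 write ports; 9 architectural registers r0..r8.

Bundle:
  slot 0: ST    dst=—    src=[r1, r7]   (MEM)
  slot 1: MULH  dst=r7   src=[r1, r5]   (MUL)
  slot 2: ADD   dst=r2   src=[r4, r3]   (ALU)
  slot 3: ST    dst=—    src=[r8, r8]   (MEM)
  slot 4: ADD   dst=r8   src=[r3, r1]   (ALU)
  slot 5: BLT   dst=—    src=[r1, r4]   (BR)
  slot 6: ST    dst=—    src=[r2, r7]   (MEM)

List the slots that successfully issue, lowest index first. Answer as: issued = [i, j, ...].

slot 0 (MEM): ISSUE — free A1,Mu2,Ld0,B1 rp4 wp4
slot 1 (MUL): ISSUE — free A1,Mu1,Ld0,B1 rp2 wp3
slot 2 (ALU): ISSUE — free A0,Mu1,Ld0,B1 rp0 wp2
slot 3 (MEM): stall FU — free A0,Mu1,Ld0,B1 rp0 wp2
slot 4 (ALU): stall FU — free A0,Mu1,Ld0,B1 rp0 wp2
slot 5 (BR): stall RD_PORT — free A0,Mu1,Ld0,B1 rp0 wp2
slot 6 (MEM): stall FU — free A0,Mu1,Ld0,B1 rp0 wp2

issued = [0, 1, 2]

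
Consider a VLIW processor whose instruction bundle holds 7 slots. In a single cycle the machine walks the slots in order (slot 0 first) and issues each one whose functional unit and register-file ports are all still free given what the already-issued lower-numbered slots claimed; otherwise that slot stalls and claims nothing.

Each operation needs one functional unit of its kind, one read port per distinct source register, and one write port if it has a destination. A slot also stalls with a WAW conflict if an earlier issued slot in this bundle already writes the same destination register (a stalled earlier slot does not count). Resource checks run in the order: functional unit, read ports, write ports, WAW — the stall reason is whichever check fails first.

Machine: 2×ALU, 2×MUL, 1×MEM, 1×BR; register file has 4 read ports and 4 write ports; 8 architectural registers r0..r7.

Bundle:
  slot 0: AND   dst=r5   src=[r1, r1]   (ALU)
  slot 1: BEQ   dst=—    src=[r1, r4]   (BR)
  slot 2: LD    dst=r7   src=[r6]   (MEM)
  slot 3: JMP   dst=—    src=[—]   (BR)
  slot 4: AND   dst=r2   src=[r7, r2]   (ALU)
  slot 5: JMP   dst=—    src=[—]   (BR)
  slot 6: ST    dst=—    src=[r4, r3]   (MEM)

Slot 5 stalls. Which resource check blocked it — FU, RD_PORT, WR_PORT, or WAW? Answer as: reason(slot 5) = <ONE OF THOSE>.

reason(slot 5) = FU

#0 ALU src=r1,r1 dispatched  <A:1 Mu:2 Ld:1 B:1 rd:3 wr:3>
#1 BR src=r1,r4 dispatched  <A:1 Mu:2 Ld:1 B:0 rd:1 wr:3>
#2 MEM src=r6 dispatched  <A:1 Mu:2 Ld:0 B:0 rd:0 wr:2>
#3 BR src=- held:FU  <A:1 Mu:2 Ld:0 B:0 rd:0 wr:2>
#4 ALU src=r7,r2 held:RD_PORT  <A:1 Mu:2 Ld:0 B:0 rd:0 wr:2>
#5 BR src=- held:FU  <A:1 Mu:2 Ld:0 B:0 rd:0 wr:2>
#6 MEM src=r4,r3 held:FU  <A:1 Mu:2 Ld:0 B:0 rd:0 wr:2>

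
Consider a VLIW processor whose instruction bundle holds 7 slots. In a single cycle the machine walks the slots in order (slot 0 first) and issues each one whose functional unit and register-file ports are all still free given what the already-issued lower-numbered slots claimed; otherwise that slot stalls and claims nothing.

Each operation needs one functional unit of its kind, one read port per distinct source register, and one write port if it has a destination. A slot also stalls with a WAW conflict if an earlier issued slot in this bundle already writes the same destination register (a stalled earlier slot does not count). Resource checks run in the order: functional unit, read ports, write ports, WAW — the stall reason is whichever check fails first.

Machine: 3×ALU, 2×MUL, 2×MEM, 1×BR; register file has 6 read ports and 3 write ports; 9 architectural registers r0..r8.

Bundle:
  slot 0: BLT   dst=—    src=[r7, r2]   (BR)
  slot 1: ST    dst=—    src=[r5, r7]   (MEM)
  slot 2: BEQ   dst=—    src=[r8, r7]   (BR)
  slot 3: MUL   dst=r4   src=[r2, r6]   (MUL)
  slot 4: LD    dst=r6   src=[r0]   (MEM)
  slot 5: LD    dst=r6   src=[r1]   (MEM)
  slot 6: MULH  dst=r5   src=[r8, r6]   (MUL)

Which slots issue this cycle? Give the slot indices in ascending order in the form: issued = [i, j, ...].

issued = [0, 1, 3]

(0) want 1×BR +2rd +0wr — yes → AL3|MU2|ME2|BR0|rd4|wr3
(1) want 1×MEM +2rd +0wr — yes → AL3|MU2|ME1|BR0|rd2|wr3
(2) want 1×BR +2rd +0wr — FU → AL3|MU2|ME1|BR0|rd2|wr3
(3) want 1×MUL +2rd +1wr — yes → AL3|MU1|ME1|BR0|rd0|wr2
(4) want 1×MEM +1rd +1wr — RD_PORT → AL3|MU1|ME1|BR0|rd0|wr2
(5) want 1×MEM +1rd +1wr — RD_PORT → AL3|MU1|ME1|BR0|rd0|wr2
(6) want 1×MUL +2rd +1wr — RD_PORT → AL3|MU1|ME1|BR0|rd0|wr2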